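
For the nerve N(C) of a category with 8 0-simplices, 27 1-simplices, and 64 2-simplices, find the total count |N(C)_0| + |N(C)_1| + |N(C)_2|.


The 2-skeleton of the nerve N(C) consists of simplices in dimensions 0, 1, 2:
  |N(C)_0| = 8 (objects)
  |N(C)_1| = 27 (morphisms)
  |N(C)_2| = 64 (composable pairs)
Total = 8 + 27 + 64 = 99

99


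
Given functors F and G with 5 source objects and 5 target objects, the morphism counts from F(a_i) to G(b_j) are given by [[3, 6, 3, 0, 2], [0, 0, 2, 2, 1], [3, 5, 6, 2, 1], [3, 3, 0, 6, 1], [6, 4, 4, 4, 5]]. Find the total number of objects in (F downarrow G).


Objects of (F downarrow G) are triples (a, b, h: F(a)->G(b)).
The count equals the sum of all entries in the hom-matrix.
sum(row 0) = 14
sum(row 1) = 5
sum(row 2) = 17
sum(row 3) = 13
sum(row 4) = 23
Grand total = 72

72


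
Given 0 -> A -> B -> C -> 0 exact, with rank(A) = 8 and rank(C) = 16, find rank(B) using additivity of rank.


For a short exact sequence 0 -> A -> B -> C -> 0,
rank is additive: rank(B) = rank(A) + rank(C).
rank(B) = 8 + 16 = 24

24


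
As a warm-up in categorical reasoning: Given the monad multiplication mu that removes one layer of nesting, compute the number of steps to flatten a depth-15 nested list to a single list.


Each application of mu: T^2 -> T removes one layer of nesting.
Starting at depth 15 (i.e., T^15(X)), we need to reach T(X).
Number of mu applications = 15 - 1 = 14

14


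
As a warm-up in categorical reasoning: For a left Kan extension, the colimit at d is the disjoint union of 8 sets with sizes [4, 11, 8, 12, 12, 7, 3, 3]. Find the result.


Pointwise, the left Kan extension (Lan_F H)(d) is the colimit, indexed
by the comma category (F downarrow d), of H composed with the
projection (F downarrow d) -> C. Here that colimit is given
as a coproduct (disjoint union) of sets, so its cardinality is the
sum of the sizes of the summands.
Coproduct of sets with sizes: 4 + 11 + 8 + 12 + 12 + 7 + 3 + 3
= 60

60


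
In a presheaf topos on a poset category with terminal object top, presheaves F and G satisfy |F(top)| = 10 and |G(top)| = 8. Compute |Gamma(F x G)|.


Global sections of a presheaf on a poset with terminal top satisfy
Gamma(H) ~ H(top). Presheaves admit pointwise products, so
(F x G)(top) = F(top) x G(top) (Cartesian product).
|Gamma(F x G)| = |F(top)| * |G(top)| = 10 * 8 = 80.

80


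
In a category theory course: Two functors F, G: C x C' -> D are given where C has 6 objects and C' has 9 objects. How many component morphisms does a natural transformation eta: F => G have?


A natural transformation eta: F => G assigns one component morphism per
object of the domain category.
The domain is the product category C x C', so
|Ob(C x C')| = |Ob(C)| * |Ob(C')| = 6 * 9 = 54.
Therefore eta has 54 component morphisms.

54


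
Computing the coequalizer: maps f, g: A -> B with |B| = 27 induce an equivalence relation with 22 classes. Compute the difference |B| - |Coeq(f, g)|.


The coequalizer Coeq(f, g) = B / ~ has one element per equivalence class.
|B| = 27, |Coeq(f, g)| = 22.
|B| - |Coeq(f, g)| = 27 - 22 = 5.

5


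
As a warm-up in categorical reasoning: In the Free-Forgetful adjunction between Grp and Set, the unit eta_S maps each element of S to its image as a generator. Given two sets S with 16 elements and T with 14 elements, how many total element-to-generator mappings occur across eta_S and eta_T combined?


The unit eta_X: X -> U(F(X)) of the Free-Forgetful adjunction
maps each element of X to a generator of F(X). For X = S + T (disjoint
union in Set), |S + T| = |S| + |T|.
Total mappings = 16 + 14 = 30.

30


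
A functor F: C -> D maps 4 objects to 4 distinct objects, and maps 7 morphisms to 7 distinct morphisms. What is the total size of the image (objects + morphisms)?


The image of F consists of distinct objects and distinct morphisms.
|Im(F)| on objects = 4
|Im(F)| on morphisms = 7
Total image cardinality = 4 + 7 = 11

11


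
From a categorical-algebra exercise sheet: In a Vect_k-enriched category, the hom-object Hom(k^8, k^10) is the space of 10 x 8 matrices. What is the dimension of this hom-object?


In Vect-enriched categories, Hom(k^n, k^m) is the space of m x n matrices.
dim(Hom(k^8, k^10)) = 10 * 8 = 80

80


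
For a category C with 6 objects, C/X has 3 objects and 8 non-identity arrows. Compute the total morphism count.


In the slice category C/X, objects are morphisms to X.
Identity morphisms: 3 (one per object of C/X).
Non-identity morphisms: 8.
Total = 3 + 8 = 11

11


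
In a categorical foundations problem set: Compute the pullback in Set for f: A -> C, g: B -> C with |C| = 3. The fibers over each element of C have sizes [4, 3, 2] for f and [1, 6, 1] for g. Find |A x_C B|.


The pullback A x_C B consists of pairs (a, b) with f(a) = g(b).
For each element c in C, the fiber product has |f^-1(c)| * |g^-1(c)| elements.
Summing over C: 4 * 1 + 3 * 6 + 2 * 1
= 4 + 18 + 2 = 24

24


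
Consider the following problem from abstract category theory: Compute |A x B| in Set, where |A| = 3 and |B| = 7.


In Set, the product A x B is the Cartesian product.
By the universal property, |A x B| = |A| * |B|.
|A x B| = 3 * 7 = 21

21


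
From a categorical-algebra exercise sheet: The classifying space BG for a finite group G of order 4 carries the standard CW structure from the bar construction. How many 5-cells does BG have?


In the bar-construction CW model of BG, the n-cells are indexed by
n-tuples [g_1|...|g_n] of non-identity elements of G (degenerate
simplices with some g_i = e do not contribute cells), so there are
(|G| - 1)^n n-cells.
For dim = 5 with |G| = 4:
cells = (4 - 1)^5 = 3^5 = 243

243


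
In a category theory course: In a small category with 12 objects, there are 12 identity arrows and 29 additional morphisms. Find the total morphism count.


Each object has an identity morphism, giving 12 identities.
Adding the 29 non-identity morphisms:
Total = 12 + 29 = 41

41


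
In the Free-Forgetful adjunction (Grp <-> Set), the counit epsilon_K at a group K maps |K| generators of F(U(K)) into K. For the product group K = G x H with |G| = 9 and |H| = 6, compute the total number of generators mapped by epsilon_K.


The counit epsilon_K: F(U(K)) -> K of the Free-Forgetful adjunction
maps |K| generators of F(U(K)) into K. For K = G x H (the product group),
|G x H| = |G| * |H|.
Total generators mapped = 9 * 6 = 54.

54


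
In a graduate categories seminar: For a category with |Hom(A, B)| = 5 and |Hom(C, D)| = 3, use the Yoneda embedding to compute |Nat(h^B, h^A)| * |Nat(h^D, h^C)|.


By the Yoneda lemma, Nat(h^B, h^A) is isomorphic to Hom(A, B),
so |Nat(h^B, h^A)| = |Hom(A, B)| and |Nat(h^D, h^C)| = |Hom(C, D)|.
|Hom(A, B)| = 5, |Hom(C, D)| = 3.
|Nat(h^B, h^A) x Nat(h^D, h^C)| = 5 * 3 = 15

15


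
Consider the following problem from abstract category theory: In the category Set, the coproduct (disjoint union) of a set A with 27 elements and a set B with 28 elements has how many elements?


In Set, the coproduct A + B is the disjoint union.
|A + B| = |A| + |B| = 27 + 28 = 55

55


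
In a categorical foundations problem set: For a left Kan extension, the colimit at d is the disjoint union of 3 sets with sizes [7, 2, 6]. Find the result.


Pointwise, the left Kan extension (Lan_F H)(d) is the colimit, indexed
by the comma category (F downarrow d), of H composed with the
projection (F downarrow d) -> C. Here that colimit is given
as a coproduct (disjoint union) of sets, so its cardinality is the
sum of the sizes of the summands.
Coproduct of sets with sizes: 7 + 2 + 6
= 15

15


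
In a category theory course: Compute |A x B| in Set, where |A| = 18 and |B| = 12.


In Set, the product A x B is the Cartesian product.
By the universal property, |A x B| = |A| * |B|.
|A x B| = 18 * 12 = 216

216


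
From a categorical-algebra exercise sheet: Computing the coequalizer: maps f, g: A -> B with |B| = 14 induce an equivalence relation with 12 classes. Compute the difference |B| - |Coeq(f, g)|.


The coequalizer Coeq(f, g) = B / ~ has one element per equivalence class.
|B| = 14, |Coeq(f, g)| = 12.
|B| - |Coeq(f, g)| = 14 - 12 = 2.

2


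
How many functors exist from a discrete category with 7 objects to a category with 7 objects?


A functor from a discrete category C to D is determined by
where each object maps. Each of the 7 objects of C can map
to any of the 7 objects of D independently.
Number of functors = 7^7 = 823543

823543


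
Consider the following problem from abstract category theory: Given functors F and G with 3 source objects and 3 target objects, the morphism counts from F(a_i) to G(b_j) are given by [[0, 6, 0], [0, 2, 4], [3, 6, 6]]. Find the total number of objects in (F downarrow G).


Objects of (F downarrow G) are triples (a, b, h: F(a)->G(b)).
The count equals the sum of all entries in the hom-matrix.
sum(row 0) = 6
sum(row 1) = 6
sum(row 2) = 15
Grand total = 27

27


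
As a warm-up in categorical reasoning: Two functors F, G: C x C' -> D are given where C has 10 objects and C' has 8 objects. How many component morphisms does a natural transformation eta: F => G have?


A natural transformation eta: F => G assigns one component morphism per
object of the domain category.
The domain is the product category C x C', so
|Ob(C x C')| = |Ob(C)| * |Ob(C')| = 10 * 8 = 80.
Therefore eta has 80 component morphisms.

80


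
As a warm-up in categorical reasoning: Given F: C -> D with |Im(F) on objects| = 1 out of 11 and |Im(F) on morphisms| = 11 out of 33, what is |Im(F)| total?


The image of F consists of distinct objects and distinct morphisms.
|Im(F)| on objects = 1
|Im(F)| on morphisms = 11
Total image cardinality = 1 + 11 = 12

12


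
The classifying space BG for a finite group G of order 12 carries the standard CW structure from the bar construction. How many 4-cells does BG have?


In the bar-construction CW model of BG, the n-cells are indexed by
n-tuples [g_1|...|g_n] of non-identity elements of G (degenerate
simplices with some g_i = e do not contribute cells), so there are
(|G| - 1)^n n-cells.
For dim = 4 with |G| = 12:
cells = (12 - 1)^4 = 11^4 = 14641

14641


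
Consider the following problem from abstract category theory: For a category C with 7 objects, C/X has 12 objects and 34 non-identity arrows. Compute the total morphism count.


In the slice category C/X, objects are morphisms to X.
Identity morphisms: 12 (one per object of C/X).
Non-identity morphisms: 34.
Total = 12 + 34 = 46

46


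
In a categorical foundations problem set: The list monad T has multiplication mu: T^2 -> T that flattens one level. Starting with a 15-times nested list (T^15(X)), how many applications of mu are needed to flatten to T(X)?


Each application of mu: T^2 -> T removes one layer of nesting.
Starting at depth 15 (i.e., T^15(X)), we need to reach T(X).
Number of mu applications = 15 - 1 = 14

14


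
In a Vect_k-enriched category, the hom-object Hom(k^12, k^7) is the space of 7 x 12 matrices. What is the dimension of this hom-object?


In Vect-enriched categories, Hom(k^n, k^m) is the space of m x n matrices.
dim(Hom(k^12, k^7)) = 7 * 12 = 84

84


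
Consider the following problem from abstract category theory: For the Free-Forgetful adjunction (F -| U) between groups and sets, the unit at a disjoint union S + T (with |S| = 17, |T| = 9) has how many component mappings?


The unit eta_X: X -> U(F(X)) of the Free-Forgetful adjunction
maps each element of X to a generator of F(X). For X = S + T (disjoint
union in Set), |S + T| = |S| + |T|.
Total mappings = 17 + 9 = 26.

26


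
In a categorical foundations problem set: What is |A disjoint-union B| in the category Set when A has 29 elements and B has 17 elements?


In Set, the coproduct A + B is the disjoint union.
|A + B| = |A| + |B| = 29 + 17 = 46

46


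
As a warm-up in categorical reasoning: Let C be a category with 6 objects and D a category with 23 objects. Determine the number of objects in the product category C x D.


The product category C x D has objects that are pairs (c, d).
Number of pairs = |Ob(C)| * |Ob(D)| = 6 * 23 = 138

138


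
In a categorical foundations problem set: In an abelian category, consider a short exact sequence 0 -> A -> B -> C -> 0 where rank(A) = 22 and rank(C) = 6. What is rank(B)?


For a short exact sequence 0 -> A -> B -> C -> 0,
rank is additive: rank(B) = rank(A) + rank(C).
rank(B) = 22 + 6 = 28

28


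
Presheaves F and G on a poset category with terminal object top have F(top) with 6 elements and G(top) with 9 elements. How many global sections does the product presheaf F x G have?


Global sections of a presheaf on a poset with terminal top satisfy
Gamma(H) ~ H(top). Presheaves admit pointwise products, so
(F x G)(top) = F(top) x G(top) (Cartesian product).
|Gamma(F x G)| = |F(top)| * |G(top)| = 6 * 9 = 54.

54


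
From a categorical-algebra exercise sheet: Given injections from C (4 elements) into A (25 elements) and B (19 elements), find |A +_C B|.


The pushout A +_C B identifies the images of C in A and B.
|A +_C B| = |A| + |B| - |C| (for injections).
= 25 + 19 - 4 = 40

40


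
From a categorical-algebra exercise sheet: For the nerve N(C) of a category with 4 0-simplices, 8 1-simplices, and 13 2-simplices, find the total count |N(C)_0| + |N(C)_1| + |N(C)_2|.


The 2-skeleton of the nerve N(C) consists of simplices in dimensions 0, 1, 2:
  |N(C)_0| = 4 (objects)
  |N(C)_1| = 8 (morphisms)
  |N(C)_2| = 13 (composable pairs)
Total = 4 + 8 + 13 = 25

25


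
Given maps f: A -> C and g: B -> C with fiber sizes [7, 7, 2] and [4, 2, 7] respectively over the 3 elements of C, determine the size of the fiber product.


The pullback A x_C B consists of pairs (a, b) with f(a) = g(b).
For each element c in C, the fiber product has |f^-1(c)| * |g^-1(c)| elements.
Summing over C: 7 * 4 + 7 * 2 + 2 * 7
= 28 + 14 + 14 = 56

56


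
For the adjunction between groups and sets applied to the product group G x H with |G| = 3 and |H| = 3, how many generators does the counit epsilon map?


The counit epsilon_K: F(U(K)) -> K of the Free-Forgetful adjunction
maps |K| generators of F(U(K)) into K. For K = G x H (the product group),
|G x H| = |G| * |H|.
Total generators mapped = 3 * 3 = 9.

9


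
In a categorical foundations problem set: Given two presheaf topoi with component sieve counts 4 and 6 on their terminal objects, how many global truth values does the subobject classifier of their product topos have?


In a product of presheaf topoi E_1 x E_2, the subobject classifier
is Omega = Omega_1 x Omega_2 (componentwise), so
|Omega(top)| = |Omega_1(top_1)| * |Omega_2(top_2)|.
= 4 * 6 = 24.

24


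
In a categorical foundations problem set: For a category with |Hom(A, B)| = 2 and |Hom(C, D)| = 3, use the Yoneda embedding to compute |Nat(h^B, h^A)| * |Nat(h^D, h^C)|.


By the Yoneda lemma, Nat(h^B, h^A) is isomorphic to Hom(A, B),
so |Nat(h^B, h^A)| = |Hom(A, B)| and |Nat(h^D, h^C)| = |Hom(C, D)|.
|Hom(A, B)| = 2, |Hom(C, D)| = 3.
|Nat(h^B, h^A) x Nat(h^D, h^C)| = 2 * 3 = 6

6


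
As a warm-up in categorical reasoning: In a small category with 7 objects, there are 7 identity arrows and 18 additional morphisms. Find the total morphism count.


Each object has an identity morphism, giving 7 identities.
Adding the 18 non-identity morphisms:
Total = 7 + 18 = 25

25


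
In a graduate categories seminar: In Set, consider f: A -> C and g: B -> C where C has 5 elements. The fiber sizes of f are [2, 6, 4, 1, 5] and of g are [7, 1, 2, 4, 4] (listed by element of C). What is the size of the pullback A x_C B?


The pullback A x_C B consists of pairs (a, b) with f(a) = g(b).
For each element c in C, the fiber product has |f^-1(c)| * |g^-1(c)| elements.
Summing over C: 2 * 7 + 6 * 1 + 4 * 2 + 1 * 4 + 5 * 4
= 14 + 6 + 8 + 4 + 20 = 52

52


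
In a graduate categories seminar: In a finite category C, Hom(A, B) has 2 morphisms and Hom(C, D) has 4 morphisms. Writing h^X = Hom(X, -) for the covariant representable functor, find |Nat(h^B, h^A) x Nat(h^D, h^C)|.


By the Yoneda lemma, Nat(h^B, h^A) is isomorphic to Hom(A, B),
so |Nat(h^B, h^A)| = |Hom(A, B)| and |Nat(h^D, h^C)| = |Hom(C, D)|.
|Hom(A, B)| = 2, |Hom(C, D)| = 4.
|Nat(h^B, h^A) x Nat(h^D, h^C)| = 2 * 4 = 8

8


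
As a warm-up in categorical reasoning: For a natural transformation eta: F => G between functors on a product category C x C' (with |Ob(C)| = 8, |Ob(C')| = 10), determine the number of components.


A natural transformation eta: F => G assigns one component morphism per
object of the domain category.
The domain is the product category C x C', so
|Ob(C x C')| = |Ob(C)| * |Ob(C')| = 8 * 10 = 80.
Therefore eta has 80 component morphisms.

80


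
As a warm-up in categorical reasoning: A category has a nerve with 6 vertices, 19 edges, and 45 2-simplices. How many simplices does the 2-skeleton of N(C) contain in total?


The 2-skeleton of the nerve N(C) consists of simplices in dimensions 0, 1, 2:
  |N(C)_0| = 6 (objects)
  |N(C)_1| = 19 (morphisms)
  |N(C)_2| = 45 (composable pairs)
Total = 6 + 19 + 45 = 70

70


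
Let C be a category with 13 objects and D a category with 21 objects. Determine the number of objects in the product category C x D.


The product category C x D has objects that are pairs (c, d).
Number of pairs = |Ob(C)| * |Ob(D)| = 13 * 21 = 273

273


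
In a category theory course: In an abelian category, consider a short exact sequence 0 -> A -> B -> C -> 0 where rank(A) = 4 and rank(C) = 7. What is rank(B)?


For a short exact sequence 0 -> A -> B -> C -> 0,
rank is additive: rank(B) = rank(A) + rank(C).
rank(B) = 4 + 7 = 11

11


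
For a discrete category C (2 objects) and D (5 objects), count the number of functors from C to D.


A functor from a discrete category C to D is determined by
where each object maps. Each of the 2 objects of C can map
to any of the 5 objects of D independently.
Number of functors = 5^2 = 25

25


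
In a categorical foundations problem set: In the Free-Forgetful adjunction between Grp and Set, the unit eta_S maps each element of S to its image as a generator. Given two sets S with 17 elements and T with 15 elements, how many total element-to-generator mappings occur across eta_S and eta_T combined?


The unit eta_X: X -> U(F(X)) of the Free-Forgetful adjunction
maps each element of X to a generator of F(X). For X = S + T (disjoint
union in Set), |S + T| = |S| + |T|.
Total mappings = 17 + 15 = 32.

32


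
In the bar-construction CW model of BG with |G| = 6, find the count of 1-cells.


In the bar-construction CW model of BG, the n-cells are indexed by
n-tuples [g_1|...|g_n] of non-identity elements of G (degenerate
simplices with some g_i = e do not contribute cells), so there are
(|G| - 1)^n n-cells.
For dim = 1 with |G| = 6:
cells = (6 - 1)^1 = 5^1 = 5

5


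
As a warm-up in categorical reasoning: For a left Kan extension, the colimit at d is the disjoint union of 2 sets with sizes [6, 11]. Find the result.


Pointwise, the left Kan extension (Lan_F H)(d) is the colimit, indexed
by the comma category (F downarrow d), of H composed with the
projection (F downarrow d) -> C. Here that colimit is given
as a coproduct (disjoint union) of sets, so its cardinality is the
sum of the sizes of the summands.
Coproduct of sets with sizes: 6 + 11
= 17

17


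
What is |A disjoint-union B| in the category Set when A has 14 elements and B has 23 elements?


In Set, the coproduct A + B is the disjoint union.
|A + B| = |A| + |B| = 14 + 23 = 37

37


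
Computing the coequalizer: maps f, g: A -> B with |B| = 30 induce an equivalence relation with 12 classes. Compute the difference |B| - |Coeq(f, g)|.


The coequalizer Coeq(f, g) = B / ~ has one element per equivalence class.
|B| = 30, |Coeq(f, g)| = 12.
|B| - |Coeq(f, g)| = 30 - 12 = 18.

18


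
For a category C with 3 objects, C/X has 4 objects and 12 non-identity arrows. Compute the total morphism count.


In the slice category C/X, objects are morphisms to X.
Identity morphisms: 4 (one per object of C/X).
Non-identity morphisms: 12.
Total = 4 + 12 = 16

16


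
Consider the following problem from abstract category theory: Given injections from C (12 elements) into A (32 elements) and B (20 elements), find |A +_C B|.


The pushout A +_C B identifies the images of C in A and B.
|A +_C B| = |A| + |B| - |C| (for injections).
= 32 + 20 - 12 = 40

40


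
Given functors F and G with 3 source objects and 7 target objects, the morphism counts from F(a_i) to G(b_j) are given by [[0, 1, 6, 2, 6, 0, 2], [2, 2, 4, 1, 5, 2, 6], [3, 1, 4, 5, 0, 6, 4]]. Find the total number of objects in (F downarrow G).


Objects of (F downarrow G) are triples (a, b, h: F(a)->G(b)).
The count equals the sum of all entries in the hom-matrix.
sum(row 0) = 17
sum(row 1) = 22
sum(row 2) = 23
Grand total = 62

62


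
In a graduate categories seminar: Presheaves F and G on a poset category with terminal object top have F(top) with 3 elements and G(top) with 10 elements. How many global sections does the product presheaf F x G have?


Global sections of a presheaf on a poset with terminal top satisfy
Gamma(H) ~ H(top). Presheaves admit pointwise products, so
(F x G)(top) = F(top) x G(top) (Cartesian product).
|Gamma(F x G)| = |F(top)| * |G(top)| = 3 * 10 = 30.

30


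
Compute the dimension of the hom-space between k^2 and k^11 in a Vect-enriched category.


In Vect-enriched categories, Hom(k^n, k^m) is the space of m x n matrices.
dim(Hom(k^2, k^11)) = 11 * 2 = 22

22


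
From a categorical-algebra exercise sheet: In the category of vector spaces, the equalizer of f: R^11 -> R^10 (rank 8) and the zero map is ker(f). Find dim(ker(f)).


The equalizer of f and the zero map is ker(f).
By the rank-nullity theorem: dim(ker(f)) = dim(domain) - rank(f).
dim(ker(f)) = 11 - 8 = 3

3


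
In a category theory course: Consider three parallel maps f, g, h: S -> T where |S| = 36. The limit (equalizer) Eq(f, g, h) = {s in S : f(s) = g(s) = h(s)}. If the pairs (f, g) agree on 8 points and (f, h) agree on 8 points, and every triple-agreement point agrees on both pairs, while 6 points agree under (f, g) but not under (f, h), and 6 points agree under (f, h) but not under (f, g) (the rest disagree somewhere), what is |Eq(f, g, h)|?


Eq(f, g, h) is the triple-agreement set: points in S where all three
maps take the same value. Using inclusion-exclusion on the pairwise data:
Pair (f, g) agrees on 8 points; pair (f, h) on 8 points.
Points agreeing under (f, g) but not (f, h) = 6; under (f, h) but not (f, g) = 6.
Triple-agreement = agreement-in-(f, g) minus points that agree under (f, g) but not (f, h):
|Eq(f, g, h)| = 8 - 6 = 2
(cross-check via (f, h): 8 - 6 = 2.)

2


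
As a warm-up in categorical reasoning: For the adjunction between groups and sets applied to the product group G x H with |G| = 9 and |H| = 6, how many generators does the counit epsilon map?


The counit epsilon_K: F(U(K)) -> K of the Free-Forgetful adjunction
maps |K| generators of F(U(K)) into K. For K = G x H (the product group),
|G x H| = |G| * |H|.
Total generators mapped = 9 * 6 = 54.

54


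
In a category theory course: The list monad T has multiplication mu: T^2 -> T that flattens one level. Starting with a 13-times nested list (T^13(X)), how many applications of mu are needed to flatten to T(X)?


Each application of mu: T^2 -> T removes one layer of nesting.
Starting at depth 13 (i.e., T^13(X)), we need to reach T(X).
Number of mu applications = 13 - 1 = 12

12


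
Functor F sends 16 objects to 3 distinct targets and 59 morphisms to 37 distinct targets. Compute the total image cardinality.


The image of F consists of distinct objects and distinct morphisms.
|Im(F)| on objects = 3
|Im(F)| on morphisms = 37
Total image cardinality = 3 + 37 = 40

40


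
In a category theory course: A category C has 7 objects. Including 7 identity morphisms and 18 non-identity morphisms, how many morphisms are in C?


Each object has an identity morphism, giving 7 identities.
Adding the 18 non-identity morphisms:
Total = 7 + 18 = 25

25


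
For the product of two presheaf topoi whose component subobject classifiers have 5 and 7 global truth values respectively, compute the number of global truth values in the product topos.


In a product of presheaf topoi E_1 x E_2, the subobject classifier
is Omega = Omega_1 x Omega_2 (componentwise), so
|Omega(top)| = |Omega_1(top_1)| * |Omega_2(top_2)|.
= 5 * 7 = 35.

35


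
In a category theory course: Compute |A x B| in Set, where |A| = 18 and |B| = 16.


In Set, the product A x B is the Cartesian product.
By the universal property, |A x B| = |A| * |B|.
|A x B| = 18 * 16 = 288

288


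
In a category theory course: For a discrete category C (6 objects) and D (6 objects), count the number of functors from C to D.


A functor from a discrete category C to D is determined by
where each object maps. Each of the 6 objects of C can map
to any of the 6 objects of D independently.
Number of functors = 6^6 = 46656

46656


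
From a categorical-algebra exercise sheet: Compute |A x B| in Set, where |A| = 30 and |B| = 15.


In Set, the product A x B is the Cartesian product.
By the universal property, |A x B| = |A| * |B|.
|A x B| = 30 * 15 = 450

450


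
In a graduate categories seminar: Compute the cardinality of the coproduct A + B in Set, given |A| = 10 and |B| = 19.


In Set, the coproduct A + B is the disjoint union.
|A + B| = |A| + |B| = 10 + 19 = 29

29


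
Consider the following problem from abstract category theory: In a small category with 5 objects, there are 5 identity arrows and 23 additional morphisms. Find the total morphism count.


Each object has an identity morphism, giving 5 identities.
Adding the 23 non-identity morphisms:
Total = 5 + 23 = 28

28


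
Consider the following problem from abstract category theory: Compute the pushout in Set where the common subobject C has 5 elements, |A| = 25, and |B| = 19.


The pushout A +_C B identifies the images of C in A and B.
|A +_C B| = |A| + |B| - |C| (for injections).
= 25 + 19 - 5 = 39

39


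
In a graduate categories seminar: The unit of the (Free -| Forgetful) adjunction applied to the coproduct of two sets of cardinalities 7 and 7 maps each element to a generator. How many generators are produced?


The unit eta_X: X -> U(F(X)) of the Free-Forgetful adjunction
maps each element of X to a generator of F(X). For X = S + T (disjoint
union in Set), |S + T| = |S| + |T|.
Total mappings = 7 + 7 = 14.

14


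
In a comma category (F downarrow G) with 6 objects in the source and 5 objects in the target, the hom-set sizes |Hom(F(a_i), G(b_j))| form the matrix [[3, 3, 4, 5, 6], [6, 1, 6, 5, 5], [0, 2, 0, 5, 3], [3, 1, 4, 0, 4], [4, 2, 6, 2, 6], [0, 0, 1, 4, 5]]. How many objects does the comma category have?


Objects of (F downarrow G) are triples (a, b, h: F(a)->G(b)).
The count equals the sum of all entries in the hom-matrix.
sum(row 0) = 21
sum(row 1) = 23
sum(row 2) = 10
sum(row 3) = 12
sum(row 4) = 20
sum(row 5) = 10
Grand total = 96

96


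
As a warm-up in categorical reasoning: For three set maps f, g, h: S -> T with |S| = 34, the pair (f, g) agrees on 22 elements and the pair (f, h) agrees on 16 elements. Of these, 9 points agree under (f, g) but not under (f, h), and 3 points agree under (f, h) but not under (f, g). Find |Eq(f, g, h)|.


Eq(f, g, h) is the triple-agreement set: points in S where all three
maps take the same value. Using inclusion-exclusion on the pairwise data:
Pair (f, g) agrees on 22 points; pair (f, h) on 16 points.
Points agreeing under (f, g) but not (f, h) = 9; under (f, h) but not (f, g) = 3.
Triple-agreement = agreement-in-(f, g) minus points that agree under (f, g) but not (f, h):
|Eq(f, g, h)| = 22 - 9 = 13
(cross-check via (f, h): 16 - 3 = 13.)

13


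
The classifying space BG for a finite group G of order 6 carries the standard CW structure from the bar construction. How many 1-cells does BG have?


In the bar-construction CW model of BG, the n-cells are indexed by
n-tuples [g_1|...|g_n] of non-identity elements of G (degenerate
simplices with some g_i = e do not contribute cells), so there are
(|G| - 1)^n n-cells.
For dim = 1 with |G| = 6:
cells = (6 - 1)^1 = 5^1 = 5

5


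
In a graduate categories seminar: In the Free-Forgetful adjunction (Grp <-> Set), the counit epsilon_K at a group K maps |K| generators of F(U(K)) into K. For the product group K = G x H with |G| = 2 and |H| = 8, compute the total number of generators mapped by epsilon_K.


The counit epsilon_K: F(U(K)) -> K of the Free-Forgetful adjunction
maps |K| generators of F(U(K)) into K. For K = G x H (the product group),
|G x H| = |G| * |H|.
Total generators mapped = 2 * 8 = 16.

16


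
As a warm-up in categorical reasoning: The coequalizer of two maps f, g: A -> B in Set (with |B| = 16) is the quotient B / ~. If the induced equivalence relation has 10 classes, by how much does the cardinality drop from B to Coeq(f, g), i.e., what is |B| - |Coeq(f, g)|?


The coequalizer Coeq(f, g) = B / ~ has one element per equivalence class.
|B| = 16, |Coeq(f, g)| = 10.
|B| - |Coeq(f, g)| = 16 - 10 = 6.

6


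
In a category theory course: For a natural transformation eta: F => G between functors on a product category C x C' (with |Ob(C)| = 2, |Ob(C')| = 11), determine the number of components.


A natural transformation eta: F => G assigns one component morphism per
object of the domain category.
The domain is the product category C x C', so
|Ob(C x C')| = |Ob(C)| * |Ob(C')| = 2 * 11 = 22.
Therefore eta has 22 component morphisms.

22


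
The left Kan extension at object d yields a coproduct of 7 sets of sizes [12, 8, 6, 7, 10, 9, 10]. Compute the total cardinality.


Pointwise, the left Kan extension (Lan_F H)(d) is the colimit, indexed
by the comma category (F downarrow d), of H composed with the
projection (F downarrow d) -> C. Here that colimit is given
as a coproduct (disjoint union) of sets, so its cardinality is the
sum of the sizes of the summands.
Coproduct of sets with sizes: 12 + 8 + 6 + 7 + 10 + 9 + 10
= 62

62


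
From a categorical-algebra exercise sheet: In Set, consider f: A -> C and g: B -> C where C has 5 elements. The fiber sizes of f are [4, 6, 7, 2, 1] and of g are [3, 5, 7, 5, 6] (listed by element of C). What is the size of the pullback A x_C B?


The pullback A x_C B consists of pairs (a, b) with f(a) = g(b).
For each element c in C, the fiber product has |f^-1(c)| * |g^-1(c)| elements.
Summing over C: 4 * 3 + 6 * 5 + 7 * 7 + 2 * 5 + 1 * 6
= 12 + 30 + 49 + 10 + 6 = 107

107


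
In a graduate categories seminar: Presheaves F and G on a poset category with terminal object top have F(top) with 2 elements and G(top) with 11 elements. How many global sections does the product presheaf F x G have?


Global sections of a presheaf on a poset with terminal top satisfy
Gamma(H) ~ H(top). Presheaves admit pointwise products, so
(F x G)(top) = F(top) x G(top) (Cartesian product).
|Gamma(F x G)| = |F(top)| * |G(top)| = 2 * 11 = 22.

22


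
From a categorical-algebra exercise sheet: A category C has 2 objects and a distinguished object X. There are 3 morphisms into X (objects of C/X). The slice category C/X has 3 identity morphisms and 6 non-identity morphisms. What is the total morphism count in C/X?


In the slice category C/X, objects are morphisms to X.
Identity morphisms: 3 (one per object of C/X).
Non-identity morphisms: 6.
Total = 3 + 6 = 9

9


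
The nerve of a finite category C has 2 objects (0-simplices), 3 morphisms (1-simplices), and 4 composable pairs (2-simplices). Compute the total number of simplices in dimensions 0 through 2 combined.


The 2-skeleton of the nerve N(C) consists of simplices in dimensions 0, 1, 2:
  |N(C)_0| = 2 (objects)
  |N(C)_1| = 3 (morphisms)
  |N(C)_2| = 4 (composable pairs)
Total = 2 + 3 + 4 = 9

9


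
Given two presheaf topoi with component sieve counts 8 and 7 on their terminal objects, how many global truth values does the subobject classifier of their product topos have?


In a product of presheaf topoi E_1 x E_2, the subobject classifier
is Omega = Omega_1 x Omega_2 (componentwise), so
|Omega(top)| = |Omega_1(top_1)| * |Omega_2(top_2)|.
= 8 * 7 = 56.

56


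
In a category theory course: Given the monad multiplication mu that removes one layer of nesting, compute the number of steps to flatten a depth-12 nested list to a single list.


Each application of mu: T^2 -> T removes one layer of nesting.
Starting at depth 12 (i.e., T^12(X)), we need to reach T(X).
Number of mu applications = 12 - 1 = 11

11


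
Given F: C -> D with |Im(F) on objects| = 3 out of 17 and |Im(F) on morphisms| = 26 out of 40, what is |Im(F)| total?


The image of F consists of distinct objects and distinct morphisms.
|Im(F)| on objects = 3
|Im(F)| on morphisms = 26
Total image cardinality = 3 + 26 = 29

29


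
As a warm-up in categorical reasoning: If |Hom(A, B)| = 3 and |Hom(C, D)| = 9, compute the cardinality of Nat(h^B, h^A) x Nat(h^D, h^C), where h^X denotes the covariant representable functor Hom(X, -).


By the Yoneda lemma, Nat(h^B, h^A) is isomorphic to Hom(A, B),
so |Nat(h^B, h^A)| = |Hom(A, B)| and |Nat(h^D, h^C)| = |Hom(C, D)|.
|Hom(A, B)| = 3, |Hom(C, D)| = 9.
|Nat(h^B, h^A) x Nat(h^D, h^C)| = 3 * 9 = 27

27


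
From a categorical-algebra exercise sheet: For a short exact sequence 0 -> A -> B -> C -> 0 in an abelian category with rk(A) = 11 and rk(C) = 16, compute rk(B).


For a short exact sequence 0 -> A -> B -> C -> 0,
rank is additive: rank(B) = rank(A) + rank(C).
rank(B) = 11 + 16 = 27

27


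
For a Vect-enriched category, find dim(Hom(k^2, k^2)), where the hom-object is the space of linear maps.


In Vect-enriched categories, Hom(k^n, k^m) is the space of m x n matrices.
dim(Hom(k^2, k^2)) = 2 * 2 = 4

4


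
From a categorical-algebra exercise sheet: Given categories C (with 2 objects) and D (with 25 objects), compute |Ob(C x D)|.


The product category C x D has objects that are pairs (c, d).
Number of pairs = |Ob(C)| * |Ob(D)| = 2 * 25 = 50

50


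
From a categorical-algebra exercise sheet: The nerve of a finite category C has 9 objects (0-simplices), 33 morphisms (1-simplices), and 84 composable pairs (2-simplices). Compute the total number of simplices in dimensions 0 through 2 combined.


The 2-skeleton of the nerve N(C) consists of simplices in dimensions 0, 1, 2:
  |N(C)_0| = 9 (objects)
  |N(C)_1| = 33 (morphisms)
  |N(C)_2| = 84 (composable pairs)
Total = 9 + 33 + 84 = 126

126


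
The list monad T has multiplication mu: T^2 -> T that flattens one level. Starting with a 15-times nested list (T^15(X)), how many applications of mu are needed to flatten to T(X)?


Each application of mu: T^2 -> T removes one layer of nesting.
Starting at depth 15 (i.e., T^15(X)), we need to reach T(X).
Number of mu applications = 15 - 1 = 14

14


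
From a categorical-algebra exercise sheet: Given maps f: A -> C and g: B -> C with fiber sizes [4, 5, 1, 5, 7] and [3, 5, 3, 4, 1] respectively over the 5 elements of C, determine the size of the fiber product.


The pullback A x_C B consists of pairs (a, b) with f(a) = g(b).
For each element c in C, the fiber product has |f^-1(c)| * |g^-1(c)| elements.
Summing over C: 4 * 3 + 5 * 5 + 1 * 3 + 5 * 4 + 7 * 1
= 12 + 25 + 3 + 20 + 7 = 67

67


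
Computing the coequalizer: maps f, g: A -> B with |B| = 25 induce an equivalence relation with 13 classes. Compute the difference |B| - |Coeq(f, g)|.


The coequalizer Coeq(f, g) = B / ~ has one element per equivalence class.
|B| = 25, |Coeq(f, g)| = 13.
|B| - |Coeq(f, g)| = 25 - 13 = 12.

12


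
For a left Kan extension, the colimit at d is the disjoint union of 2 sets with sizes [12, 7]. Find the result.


Pointwise, the left Kan extension (Lan_F H)(d) is the colimit, indexed
by the comma category (F downarrow d), of H composed with the
projection (F downarrow d) -> C. Here that colimit is given
as a coproduct (disjoint union) of sets, so its cardinality is the
sum of the sizes of the summands.
Coproduct of sets with sizes: 12 + 7
= 19

19


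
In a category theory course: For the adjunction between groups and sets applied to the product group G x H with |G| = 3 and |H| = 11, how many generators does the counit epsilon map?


The counit epsilon_K: F(U(K)) -> K of the Free-Forgetful adjunction
maps |K| generators of F(U(K)) into K. For K = G x H (the product group),
|G x H| = |G| * |H|.
Total generators mapped = 3 * 11 = 33.

33


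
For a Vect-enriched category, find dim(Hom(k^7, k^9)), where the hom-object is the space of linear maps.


In Vect-enriched categories, Hom(k^n, k^m) is the space of m x n matrices.
dim(Hom(k^7, k^9)) = 9 * 7 = 63

63


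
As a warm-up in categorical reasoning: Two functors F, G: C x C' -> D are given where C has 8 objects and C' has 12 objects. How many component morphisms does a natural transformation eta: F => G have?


A natural transformation eta: F => G assigns one component morphism per
object of the domain category.
The domain is the product category C x C', so
|Ob(C x C')| = |Ob(C)| * |Ob(C')| = 8 * 12 = 96.
Therefore eta has 96 component morphisms.

96


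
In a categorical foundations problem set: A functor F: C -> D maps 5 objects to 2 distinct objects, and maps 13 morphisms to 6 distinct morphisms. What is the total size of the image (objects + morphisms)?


The image of F consists of distinct objects and distinct morphisms.
|Im(F)| on objects = 2
|Im(F)| on morphisms = 6
Total image cardinality = 2 + 6 = 8

8


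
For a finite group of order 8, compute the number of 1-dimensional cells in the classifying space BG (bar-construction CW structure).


In the bar-construction CW model of BG, the n-cells are indexed by
n-tuples [g_1|...|g_n] of non-identity elements of G (degenerate
simplices with some g_i = e do not contribute cells), so there are
(|G| - 1)^n n-cells.
For dim = 1 with |G| = 8:
cells = (8 - 1)^1 = 7^1 = 7

7


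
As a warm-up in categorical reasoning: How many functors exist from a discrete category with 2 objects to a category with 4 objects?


A functor from a discrete category C to D is determined by
where each object maps. Each of the 2 objects of C can map
to any of the 4 objects of D independently.
Number of functors = 4^2 = 16

16


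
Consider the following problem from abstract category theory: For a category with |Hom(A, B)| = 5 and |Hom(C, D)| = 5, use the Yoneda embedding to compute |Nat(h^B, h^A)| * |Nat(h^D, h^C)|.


By the Yoneda lemma, Nat(h^B, h^A) is isomorphic to Hom(A, B),
so |Nat(h^B, h^A)| = |Hom(A, B)| and |Nat(h^D, h^C)| = |Hom(C, D)|.
|Hom(A, B)| = 5, |Hom(C, D)| = 5.
|Nat(h^B, h^A) x Nat(h^D, h^C)| = 5 * 5 = 25

25


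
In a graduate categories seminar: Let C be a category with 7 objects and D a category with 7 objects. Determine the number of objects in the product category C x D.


The product category C x D has objects that are pairs (c, d).
Number of pairs = |Ob(C)| * |Ob(D)| = 7 * 7 = 49

49


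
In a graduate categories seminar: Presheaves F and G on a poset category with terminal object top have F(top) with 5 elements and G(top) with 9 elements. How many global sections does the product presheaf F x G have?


Global sections of a presheaf on a poset with terminal top satisfy
Gamma(H) ~ H(top). Presheaves admit pointwise products, so
(F x G)(top) = F(top) x G(top) (Cartesian product).
|Gamma(F x G)| = |F(top)| * |G(top)| = 5 * 9 = 45.

45


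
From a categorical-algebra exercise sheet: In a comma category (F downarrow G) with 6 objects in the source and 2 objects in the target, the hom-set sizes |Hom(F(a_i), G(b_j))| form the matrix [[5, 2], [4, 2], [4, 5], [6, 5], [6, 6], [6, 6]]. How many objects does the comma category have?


Objects of (F downarrow G) are triples (a, b, h: F(a)->G(b)).
The count equals the sum of all entries in the hom-matrix.
sum(row 0) = 7
sum(row 1) = 6
sum(row 2) = 9
sum(row 3) = 11
sum(row 4) = 12
sum(row 5) = 12
Grand total = 57

57
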